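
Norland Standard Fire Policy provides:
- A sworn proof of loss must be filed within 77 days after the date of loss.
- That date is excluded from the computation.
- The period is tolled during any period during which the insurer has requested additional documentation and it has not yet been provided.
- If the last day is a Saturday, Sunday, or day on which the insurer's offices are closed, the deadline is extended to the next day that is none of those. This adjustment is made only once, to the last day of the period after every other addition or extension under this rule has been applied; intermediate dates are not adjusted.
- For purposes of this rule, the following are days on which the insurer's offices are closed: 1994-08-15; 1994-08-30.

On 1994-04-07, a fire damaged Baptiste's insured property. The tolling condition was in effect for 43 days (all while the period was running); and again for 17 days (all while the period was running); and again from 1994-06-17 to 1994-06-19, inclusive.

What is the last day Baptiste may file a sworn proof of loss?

August 25, 1994

77 days after 1994-04-07 is June 23, 1994.
Tolling adds 43 days: June 23, 1994 + 43 days = August 5, 1994.
Tolling adds 17 days: August 5, 1994 + 17 days = August 22, 1994.
From June 17, 1994 through June 19, 1994 inclusive is 3 days; tolling adds 3 days: August 22, 1994 + 3 days = August 25, 1994.
August 25, 1994 is a Thursday and not a day on which the insurer's offices are closed, so no extension applies.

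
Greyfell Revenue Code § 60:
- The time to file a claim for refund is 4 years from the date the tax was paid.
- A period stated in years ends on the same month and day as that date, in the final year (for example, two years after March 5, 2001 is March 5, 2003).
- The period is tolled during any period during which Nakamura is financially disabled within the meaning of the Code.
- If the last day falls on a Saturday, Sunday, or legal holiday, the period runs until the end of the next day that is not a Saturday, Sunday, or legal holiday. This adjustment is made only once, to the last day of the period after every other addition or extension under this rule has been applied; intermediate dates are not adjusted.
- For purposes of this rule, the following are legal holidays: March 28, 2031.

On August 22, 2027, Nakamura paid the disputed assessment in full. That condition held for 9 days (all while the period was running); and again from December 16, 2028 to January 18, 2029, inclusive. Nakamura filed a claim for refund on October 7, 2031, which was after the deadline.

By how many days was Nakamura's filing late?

1 day

4 years after August 22, 2027 is August 22, 2031.
Tolling adds 9 days: August 22, 2031 + 9 days = August 31, 2031.
From December 16, 2028 through January 18, 2029 inclusive is 34 days; tolling adds 34 days: August 31, 2031 + 34 days = October 4, 2031.
October 4, 2031 is Saturday; October 5, 2031 is Sunday. The next qualifying day is October 6, 2031.
The deadline is October 6, 2031; from October 6, 2031 to October 7, 2031 is 1 days.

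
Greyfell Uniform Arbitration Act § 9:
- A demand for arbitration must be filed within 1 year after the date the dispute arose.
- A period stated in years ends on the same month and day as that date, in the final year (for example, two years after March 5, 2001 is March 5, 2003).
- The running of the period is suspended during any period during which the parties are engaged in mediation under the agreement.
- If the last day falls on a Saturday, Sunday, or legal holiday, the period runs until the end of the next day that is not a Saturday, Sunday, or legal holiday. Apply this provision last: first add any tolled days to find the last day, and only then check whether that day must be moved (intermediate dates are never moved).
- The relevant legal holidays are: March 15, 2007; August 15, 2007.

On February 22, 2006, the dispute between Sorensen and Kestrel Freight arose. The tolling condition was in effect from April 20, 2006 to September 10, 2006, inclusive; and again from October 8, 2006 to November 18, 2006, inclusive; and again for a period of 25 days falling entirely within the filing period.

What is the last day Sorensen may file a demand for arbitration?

September 21, 2007

1 year after February 22, 2006 is February 22, 2007.
From April 20, 2006 through September 10, 2006 inclusive is 144 days; tolling adds 144 days: February 22, 2007 + 144 days = July 16, 2007.
From October 8, 2006 through November 18, 2006 inclusive is 42 days; tolling adds 42 days: July 16, 2007 + 42 days = August 27, 2007.
Tolling adds 25 days: August 27, 2007 + 25 days = September 21, 2007.
September 21, 2007 is a Friday and not a legal holiday, so no extension applies.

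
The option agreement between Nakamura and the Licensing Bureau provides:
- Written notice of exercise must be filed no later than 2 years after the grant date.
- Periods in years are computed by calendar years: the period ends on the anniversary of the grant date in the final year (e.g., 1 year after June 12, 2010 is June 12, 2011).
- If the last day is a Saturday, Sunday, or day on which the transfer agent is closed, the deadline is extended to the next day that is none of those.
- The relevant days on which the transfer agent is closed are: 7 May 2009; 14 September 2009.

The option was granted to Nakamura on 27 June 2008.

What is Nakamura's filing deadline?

June 28, 2010

2 years after 27 June 2008 is June 27, 2010.
June 27, 2010 is Sunday. The next qualifying day is June 28, 2010.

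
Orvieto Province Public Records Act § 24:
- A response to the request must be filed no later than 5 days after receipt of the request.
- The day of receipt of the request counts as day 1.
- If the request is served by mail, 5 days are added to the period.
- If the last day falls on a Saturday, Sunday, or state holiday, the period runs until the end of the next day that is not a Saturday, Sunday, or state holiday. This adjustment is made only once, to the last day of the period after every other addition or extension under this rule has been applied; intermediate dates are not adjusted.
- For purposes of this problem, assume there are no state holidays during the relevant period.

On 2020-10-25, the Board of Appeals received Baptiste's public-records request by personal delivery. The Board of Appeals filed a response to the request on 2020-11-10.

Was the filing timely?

No

Counting 2020-10-25 as day 1, day 5 is October 29, 2020.
Service was not by mail, so no mail extension applies.
October 29, 2020 is a Thursday and not a state holiday, so no extension applies.
The deadline is October 29, 2020; the filing on November 10, 2020 is after that date.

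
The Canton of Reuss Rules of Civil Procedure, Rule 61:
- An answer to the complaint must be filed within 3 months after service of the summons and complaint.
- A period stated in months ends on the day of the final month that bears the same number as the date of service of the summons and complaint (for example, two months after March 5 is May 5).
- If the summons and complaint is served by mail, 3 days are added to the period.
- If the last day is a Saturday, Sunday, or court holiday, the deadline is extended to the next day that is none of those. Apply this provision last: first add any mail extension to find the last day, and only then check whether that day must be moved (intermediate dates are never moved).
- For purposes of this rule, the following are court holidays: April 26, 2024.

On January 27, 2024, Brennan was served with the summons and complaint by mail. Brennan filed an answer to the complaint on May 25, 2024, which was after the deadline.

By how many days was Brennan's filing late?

3 months after January 27, 2024 is April 27, 2024.
Service was by mail, adding 3 days: April 27, 2024 + 3 days = April 30, 2024.
April 30, 2024 is a Tuesday and not a court holiday, so no extension applies.
The deadline is April 30, 2024; from April 30, 2024 to May 25, 2024 is 25 days.

25 days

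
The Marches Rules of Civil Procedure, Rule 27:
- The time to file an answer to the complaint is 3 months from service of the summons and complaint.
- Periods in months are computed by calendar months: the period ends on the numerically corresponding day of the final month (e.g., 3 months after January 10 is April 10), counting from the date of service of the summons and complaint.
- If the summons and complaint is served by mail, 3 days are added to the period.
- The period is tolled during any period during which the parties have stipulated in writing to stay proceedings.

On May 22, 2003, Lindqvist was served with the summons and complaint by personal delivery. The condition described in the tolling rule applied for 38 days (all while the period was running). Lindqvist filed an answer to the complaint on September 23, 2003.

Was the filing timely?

3 months after May 22, 2003 is August 22, 2003.
Service was not by mail, so no mail extension applies.
Tolling adds 38 days: August 22, 2003 + 38 days = September 29, 2003.
The deadline is September 29, 2003; the filing on September 23, 2003 is on or before that date.

Yes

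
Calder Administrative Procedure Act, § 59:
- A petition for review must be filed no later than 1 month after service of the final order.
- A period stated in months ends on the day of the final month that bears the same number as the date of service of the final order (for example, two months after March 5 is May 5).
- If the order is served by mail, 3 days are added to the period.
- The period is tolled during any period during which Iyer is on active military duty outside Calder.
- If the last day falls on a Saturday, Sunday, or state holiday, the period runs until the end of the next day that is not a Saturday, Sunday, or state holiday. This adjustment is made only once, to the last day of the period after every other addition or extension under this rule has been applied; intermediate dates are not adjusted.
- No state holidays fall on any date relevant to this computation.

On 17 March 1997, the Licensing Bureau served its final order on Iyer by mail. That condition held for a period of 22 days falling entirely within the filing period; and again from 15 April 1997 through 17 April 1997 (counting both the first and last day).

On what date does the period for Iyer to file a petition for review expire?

1 month after 17 March 1997 is April 17, 1997.
Service was by mail, adding 3 days: April 17, 1997 + 3 days = April 20, 1997.
Tolling adds 22 days: April 20, 1997 + 22 days = May 12, 1997.
From April 15, 1997 through April 17, 1997 inclusive is 3 days; tolling adds 3 days: May 12, 1997 + 3 days = May 15, 1997.
May 15, 1997 is a Thursday and not a state holiday, so no extension applies.

May 15, 1997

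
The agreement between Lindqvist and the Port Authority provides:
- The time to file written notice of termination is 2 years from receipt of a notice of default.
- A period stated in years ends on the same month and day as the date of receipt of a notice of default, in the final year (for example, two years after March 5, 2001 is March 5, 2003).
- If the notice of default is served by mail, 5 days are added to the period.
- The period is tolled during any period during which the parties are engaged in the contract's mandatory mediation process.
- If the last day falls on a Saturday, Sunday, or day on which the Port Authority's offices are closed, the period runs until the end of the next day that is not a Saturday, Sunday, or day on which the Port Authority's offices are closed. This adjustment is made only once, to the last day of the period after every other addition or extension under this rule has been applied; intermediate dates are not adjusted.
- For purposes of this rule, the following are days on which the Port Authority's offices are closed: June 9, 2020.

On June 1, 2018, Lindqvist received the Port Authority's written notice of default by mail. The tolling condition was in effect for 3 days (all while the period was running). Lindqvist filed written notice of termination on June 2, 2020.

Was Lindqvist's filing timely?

2 years after June 1, 2018 is June 1, 2020.
Service was by mail, adding 5 days: June 1, 2020 + 5 days = June 6, 2020.
Tolling adds 3 days: June 6, 2020 + 3 days = June 9, 2020.
June 9, 2020 is a listed holiday. The next qualifying day is June 10, 2020.
The deadline is June 10, 2020; the filing on June 2, 2020 is on or before that date.

Yes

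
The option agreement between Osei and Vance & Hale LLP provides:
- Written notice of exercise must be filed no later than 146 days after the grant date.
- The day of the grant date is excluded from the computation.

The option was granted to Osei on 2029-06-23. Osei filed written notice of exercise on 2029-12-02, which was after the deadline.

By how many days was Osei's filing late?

16 days

146 days after 2029-06-23 is November 16, 2029.
The deadline is November 16, 2029; from November 16, 2029 to December 2, 2029 is 16 days.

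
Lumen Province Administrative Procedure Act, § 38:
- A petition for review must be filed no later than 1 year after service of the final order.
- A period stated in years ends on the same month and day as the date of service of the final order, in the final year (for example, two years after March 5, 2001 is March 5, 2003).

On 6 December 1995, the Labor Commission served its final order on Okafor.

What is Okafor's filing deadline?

1 year after 6 December 1995 is December 6, 1996.

December 6, 1996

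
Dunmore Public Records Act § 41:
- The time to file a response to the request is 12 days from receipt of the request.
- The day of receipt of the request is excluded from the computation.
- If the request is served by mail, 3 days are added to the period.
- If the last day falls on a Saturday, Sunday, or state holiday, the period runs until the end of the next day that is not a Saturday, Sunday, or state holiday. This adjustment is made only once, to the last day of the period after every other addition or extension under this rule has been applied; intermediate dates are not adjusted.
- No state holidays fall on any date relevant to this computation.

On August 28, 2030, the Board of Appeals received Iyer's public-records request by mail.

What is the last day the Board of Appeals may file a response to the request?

12 days after August 28, 2030 is September 9, 2030.
Service was by mail, adding 3 days: September 9, 2030 + 3 days = September 12, 2030.
September 12, 2030 is a Thursday and not a state holiday, so no extension applies.

September 12, 2030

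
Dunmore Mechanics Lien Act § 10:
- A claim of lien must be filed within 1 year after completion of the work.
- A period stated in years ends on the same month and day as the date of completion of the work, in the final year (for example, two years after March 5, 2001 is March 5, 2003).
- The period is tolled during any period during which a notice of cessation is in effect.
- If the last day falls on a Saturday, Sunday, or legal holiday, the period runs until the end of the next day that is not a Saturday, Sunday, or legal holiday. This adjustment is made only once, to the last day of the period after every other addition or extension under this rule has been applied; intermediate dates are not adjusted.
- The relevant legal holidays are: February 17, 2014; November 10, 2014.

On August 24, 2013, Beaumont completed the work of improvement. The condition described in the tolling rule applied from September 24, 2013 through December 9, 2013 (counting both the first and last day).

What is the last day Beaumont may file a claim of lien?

1 year after August 24, 2013 is August 24, 2014.
From September 24, 2013 through December 9, 2013 inclusive is 77 days; tolling adds 77 days: August 24, 2014 + 77 days = November 9, 2014.
November 9, 2014 is Sunday; November 10, 2014 is a listed holiday. The next qualifying day is November 11, 2014.

November 11, 2014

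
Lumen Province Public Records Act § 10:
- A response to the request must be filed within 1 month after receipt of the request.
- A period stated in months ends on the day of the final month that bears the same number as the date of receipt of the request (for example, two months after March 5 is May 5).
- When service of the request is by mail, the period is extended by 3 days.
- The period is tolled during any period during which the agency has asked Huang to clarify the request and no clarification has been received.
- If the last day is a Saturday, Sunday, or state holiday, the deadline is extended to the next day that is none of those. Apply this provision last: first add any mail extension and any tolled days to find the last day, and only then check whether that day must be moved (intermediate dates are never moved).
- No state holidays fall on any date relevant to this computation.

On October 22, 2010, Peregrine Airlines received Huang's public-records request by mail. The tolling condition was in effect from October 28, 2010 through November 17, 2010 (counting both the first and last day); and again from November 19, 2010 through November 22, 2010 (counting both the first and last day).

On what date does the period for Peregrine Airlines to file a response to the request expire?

December 20, 2010

1 month after October 22, 2010 is November 22, 2010.
Service was by mail, adding 3 days: November 22, 2010 + 3 days = November 25, 2010.
From October 28, 2010 through November 17, 2010 inclusive is 21 days; tolling adds 21 days: November 25, 2010 + 21 days = December 16, 2010.
From November 19, 2010 through November 22, 2010 inclusive is 4 days; tolling adds 4 days: December 16, 2010 + 4 days = December 20, 2010.
December 20, 2010 is a Monday and not a state holiday, so no extension applies.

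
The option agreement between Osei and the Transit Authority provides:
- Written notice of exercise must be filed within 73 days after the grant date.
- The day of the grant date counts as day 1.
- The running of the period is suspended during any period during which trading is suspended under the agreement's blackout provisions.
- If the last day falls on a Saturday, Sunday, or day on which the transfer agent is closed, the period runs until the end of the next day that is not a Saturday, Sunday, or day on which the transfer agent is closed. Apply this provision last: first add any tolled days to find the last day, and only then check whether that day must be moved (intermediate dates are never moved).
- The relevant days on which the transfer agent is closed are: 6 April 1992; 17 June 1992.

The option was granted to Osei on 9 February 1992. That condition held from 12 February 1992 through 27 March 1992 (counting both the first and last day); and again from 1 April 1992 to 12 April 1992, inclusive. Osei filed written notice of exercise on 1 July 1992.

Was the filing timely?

Counting 9 February 1992 as day 1, day 73 is April 21, 1992.
From February 12, 1992 through March 27, 1992 inclusive is 45 days; tolling adds 45 days: April 21, 1992 + 45 days = June 5, 1992.
From April 1, 1992 through April 12, 1992 inclusive is 12 days; tolling adds 12 days: June 5, 1992 + 12 days = June 17, 1992.
June 17, 1992 is a listed holiday. The next qualifying day is June 18, 1992.
The deadline is June 18, 1992; the filing on July 1, 1992 is after that date.

No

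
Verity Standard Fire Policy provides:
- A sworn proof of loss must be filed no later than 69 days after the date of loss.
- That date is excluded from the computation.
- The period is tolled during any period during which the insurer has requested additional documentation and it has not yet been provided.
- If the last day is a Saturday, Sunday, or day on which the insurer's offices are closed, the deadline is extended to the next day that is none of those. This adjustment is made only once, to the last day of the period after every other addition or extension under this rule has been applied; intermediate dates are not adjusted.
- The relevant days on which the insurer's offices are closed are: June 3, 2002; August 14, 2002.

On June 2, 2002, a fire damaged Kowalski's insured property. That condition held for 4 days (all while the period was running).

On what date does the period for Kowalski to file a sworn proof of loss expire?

69 days after June 2, 2002 is August 10, 2002.
Tolling adds 4 days: August 10, 2002 + 4 days = August 14, 2002.
August 14, 2002 is a listed holiday. The next qualifying day is August 15, 2002.

August 15, 2002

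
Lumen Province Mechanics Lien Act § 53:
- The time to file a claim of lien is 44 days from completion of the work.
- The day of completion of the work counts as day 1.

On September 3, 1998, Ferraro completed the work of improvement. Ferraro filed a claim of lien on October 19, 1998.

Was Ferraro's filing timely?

Counting September 3, 1998 as day 1, day 44 is October 16, 1998.
The deadline is October 16, 1998; the filing on October 19, 1998 is after that date.

No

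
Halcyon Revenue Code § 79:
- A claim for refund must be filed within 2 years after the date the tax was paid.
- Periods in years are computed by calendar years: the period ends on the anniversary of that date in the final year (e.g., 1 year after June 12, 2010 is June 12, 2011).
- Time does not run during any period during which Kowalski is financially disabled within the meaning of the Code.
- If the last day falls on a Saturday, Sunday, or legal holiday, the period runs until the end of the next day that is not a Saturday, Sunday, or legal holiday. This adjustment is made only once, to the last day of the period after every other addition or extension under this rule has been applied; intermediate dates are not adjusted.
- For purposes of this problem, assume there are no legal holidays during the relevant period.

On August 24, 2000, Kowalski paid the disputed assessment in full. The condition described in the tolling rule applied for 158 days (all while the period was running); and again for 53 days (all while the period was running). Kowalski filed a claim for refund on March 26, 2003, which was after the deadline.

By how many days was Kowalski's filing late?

2 years after August 24, 2000 is August 24, 2002.
Tolling adds 158 days: August 24, 2002 + 158 days = January 29, 2003.
Tolling adds 53 days: January 29, 2003 + 53 days = March 23, 2003.
March 23, 2003 is Sunday. The next qualifying day is March 24, 2003.
The deadline is March 24, 2003; from March 24, 2003 to March 26, 2003 is 2 days.

2 days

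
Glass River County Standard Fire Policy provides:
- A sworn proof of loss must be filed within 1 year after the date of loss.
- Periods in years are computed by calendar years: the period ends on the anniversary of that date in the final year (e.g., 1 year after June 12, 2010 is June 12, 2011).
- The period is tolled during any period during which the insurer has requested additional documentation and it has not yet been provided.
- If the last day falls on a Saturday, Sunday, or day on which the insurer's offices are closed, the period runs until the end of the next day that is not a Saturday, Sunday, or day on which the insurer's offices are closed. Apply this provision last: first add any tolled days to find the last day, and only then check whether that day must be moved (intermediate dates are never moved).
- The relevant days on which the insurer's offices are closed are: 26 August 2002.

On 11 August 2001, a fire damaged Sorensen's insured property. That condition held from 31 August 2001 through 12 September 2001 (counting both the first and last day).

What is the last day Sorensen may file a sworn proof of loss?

1 year after 11 August 2001 is August 11, 2002.
From August 31, 2001 through September 12, 2001 inclusive is 13 days; tolling adds 13 days: August 11, 2002 + 13 days = August 24, 2002.
August 24, 2002 is Saturday; August 25, 2002 is Sunday; August 26, 2002 is a listed holiday. The next qualifying day is August 27, 2002.

August 27, 2002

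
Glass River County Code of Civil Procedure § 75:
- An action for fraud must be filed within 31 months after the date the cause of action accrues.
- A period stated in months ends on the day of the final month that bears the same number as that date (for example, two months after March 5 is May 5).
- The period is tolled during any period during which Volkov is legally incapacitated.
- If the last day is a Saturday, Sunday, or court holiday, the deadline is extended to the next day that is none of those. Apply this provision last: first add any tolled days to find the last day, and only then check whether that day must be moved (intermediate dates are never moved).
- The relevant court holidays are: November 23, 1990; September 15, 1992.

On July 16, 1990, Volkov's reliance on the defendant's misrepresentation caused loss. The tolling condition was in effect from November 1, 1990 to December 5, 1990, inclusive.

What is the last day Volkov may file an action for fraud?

March 23, 1993

31 months after July 16, 1990 is February 16, 1993.
From November 1, 1990 through December 5, 1990 inclusive is 35 days; tolling adds 35 days: February 16, 1993 + 35 days = March 23, 1993.
March 23, 1993 is a Tuesday and not a court holiday, so no extension applies.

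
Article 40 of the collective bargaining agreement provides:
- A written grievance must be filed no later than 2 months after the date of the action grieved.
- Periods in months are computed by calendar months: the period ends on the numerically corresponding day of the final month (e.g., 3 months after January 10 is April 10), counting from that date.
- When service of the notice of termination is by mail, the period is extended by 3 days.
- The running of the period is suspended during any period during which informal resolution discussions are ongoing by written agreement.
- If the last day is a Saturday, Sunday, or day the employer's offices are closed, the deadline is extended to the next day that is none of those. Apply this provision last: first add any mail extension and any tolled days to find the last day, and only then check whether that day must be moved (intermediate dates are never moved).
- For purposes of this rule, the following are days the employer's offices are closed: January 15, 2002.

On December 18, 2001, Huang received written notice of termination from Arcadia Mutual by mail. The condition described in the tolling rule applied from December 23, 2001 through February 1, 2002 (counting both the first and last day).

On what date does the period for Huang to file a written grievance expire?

2 months after December 18, 2001 is February 18, 2002.
Service was by mail, adding 3 days: February 18, 2002 + 3 days = February 21, 2002.
From December 23, 2001 through February 1, 2002 inclusive is 41 days; tolling adds 41 days: February 21, 2002 + 41 days = April 3, 2002.
April 3, 2002 is a Wednesday and not a day the employer's offices are closed, so no extension applies.

April 3, 2002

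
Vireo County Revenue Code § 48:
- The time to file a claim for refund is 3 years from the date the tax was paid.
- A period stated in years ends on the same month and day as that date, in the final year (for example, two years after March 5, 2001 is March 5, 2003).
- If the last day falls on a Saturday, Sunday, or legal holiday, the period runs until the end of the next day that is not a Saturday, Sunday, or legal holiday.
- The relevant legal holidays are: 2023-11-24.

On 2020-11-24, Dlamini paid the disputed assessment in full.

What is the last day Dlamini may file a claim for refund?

November 27, 2023

3 years after 2020-11-24 is November 24, 2023.
November 24, 2023 is a listed holiday; November 25, 2023 is Saturday; November 26, 2023 is Sunday. The next qualifying day is November 27, 2023.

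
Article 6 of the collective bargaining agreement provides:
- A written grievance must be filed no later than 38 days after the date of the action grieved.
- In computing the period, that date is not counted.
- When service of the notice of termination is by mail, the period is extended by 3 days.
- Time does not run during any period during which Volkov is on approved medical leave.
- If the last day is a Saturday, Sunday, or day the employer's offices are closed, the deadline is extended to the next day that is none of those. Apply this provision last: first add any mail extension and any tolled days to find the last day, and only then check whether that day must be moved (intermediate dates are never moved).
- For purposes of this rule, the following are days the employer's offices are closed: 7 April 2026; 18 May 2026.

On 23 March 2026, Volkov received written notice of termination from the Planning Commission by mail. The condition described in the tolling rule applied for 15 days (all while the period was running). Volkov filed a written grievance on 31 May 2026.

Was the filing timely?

38 days after 23 March 2026 is April 30, 2026.
Service was by mail, adding 3 days: April 30, 2026 + 3 days = May 3, 2026.
Tolling adds 15 days: May 3, 2026 + 15 days = May 18, 2026.
May 18, 2026 is a listed holiday. The next qualifying day is May 19, 2026.
The deadline is May 19, 2026; the filing on May 31, 2026 is after that date.

No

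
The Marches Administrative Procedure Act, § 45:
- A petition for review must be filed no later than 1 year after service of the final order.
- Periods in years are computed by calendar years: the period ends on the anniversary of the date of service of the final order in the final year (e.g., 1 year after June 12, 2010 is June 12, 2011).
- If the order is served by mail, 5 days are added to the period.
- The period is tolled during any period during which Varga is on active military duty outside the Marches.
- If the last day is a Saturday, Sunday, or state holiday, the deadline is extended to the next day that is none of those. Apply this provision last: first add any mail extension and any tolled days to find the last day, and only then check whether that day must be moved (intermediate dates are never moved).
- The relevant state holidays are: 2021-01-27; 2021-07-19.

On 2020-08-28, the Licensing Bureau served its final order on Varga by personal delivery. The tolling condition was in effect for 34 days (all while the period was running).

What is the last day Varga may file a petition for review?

October 1, 2021

1 year after 2020-08-28 is August 28, 2021.
Service was not by mail, so no mail extension applies.
Tolling adds 34 days: August 28, 2021 + 34 days = October 1, 2021.
October 1, 2021 is a Friday and not a state holiday, so no extension applies.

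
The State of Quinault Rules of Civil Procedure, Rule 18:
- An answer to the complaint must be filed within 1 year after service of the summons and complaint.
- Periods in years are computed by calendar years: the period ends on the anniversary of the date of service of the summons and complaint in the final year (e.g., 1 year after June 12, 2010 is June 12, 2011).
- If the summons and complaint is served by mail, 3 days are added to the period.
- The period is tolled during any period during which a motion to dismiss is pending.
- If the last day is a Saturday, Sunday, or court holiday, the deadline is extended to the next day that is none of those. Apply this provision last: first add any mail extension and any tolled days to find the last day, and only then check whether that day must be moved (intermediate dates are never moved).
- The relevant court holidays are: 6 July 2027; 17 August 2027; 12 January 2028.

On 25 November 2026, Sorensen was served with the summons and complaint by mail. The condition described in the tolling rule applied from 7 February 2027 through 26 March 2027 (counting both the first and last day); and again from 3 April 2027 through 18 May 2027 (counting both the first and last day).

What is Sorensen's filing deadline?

1 year after 25 November 2026 is November 25, 2027.
Service was by mail, adding 3 days: November 25, 2027 + 3 days = November 28, 2027.
From February 7, 2027 through March 26, 2027 inclusive is 48 days; tolling adds 48 days: November 28, 2027 + 48 days = January 15, 2028.
From April 3, 2027 through May 18, 2027 inclusive is 46 days; tolling adds 46 days: January 15, 2028 + 46 days = March 1, 2028.
March 1, 2028 is a Wednesday and not a court holiday, so no extension applies.

March 1, 2028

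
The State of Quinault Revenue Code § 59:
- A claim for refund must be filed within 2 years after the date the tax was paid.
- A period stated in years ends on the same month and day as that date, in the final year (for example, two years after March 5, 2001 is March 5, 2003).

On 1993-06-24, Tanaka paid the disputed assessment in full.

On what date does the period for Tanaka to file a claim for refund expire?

2 years after 1993-06-24 is June 24, 1995.

June 24, 1995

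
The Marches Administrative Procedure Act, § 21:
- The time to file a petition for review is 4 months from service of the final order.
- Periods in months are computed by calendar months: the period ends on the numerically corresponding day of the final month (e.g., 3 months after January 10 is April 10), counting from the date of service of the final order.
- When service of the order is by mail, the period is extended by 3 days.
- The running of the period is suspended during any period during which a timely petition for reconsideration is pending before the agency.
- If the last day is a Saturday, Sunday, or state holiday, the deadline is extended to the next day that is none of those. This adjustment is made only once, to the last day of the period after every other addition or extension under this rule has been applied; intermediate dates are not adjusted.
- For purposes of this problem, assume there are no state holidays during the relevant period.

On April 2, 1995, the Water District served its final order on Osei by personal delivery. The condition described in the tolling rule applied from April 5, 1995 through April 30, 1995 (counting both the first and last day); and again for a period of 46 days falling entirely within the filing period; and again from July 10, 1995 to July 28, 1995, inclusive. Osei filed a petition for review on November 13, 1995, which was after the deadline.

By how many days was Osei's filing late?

12 days

4 months after April 2, 1995 is August 2, 1995.
Service was not by mail, so no mail extension applies.
From April 5, 1995 through April 30, 1995 inclusive is 26 days; tolling adds 26 days: August 2, 1995 + 26 days = August 28, 1995.
Tolling adds 46 days: August 28, 1995 + 46 days = October 13, 1995.
From July 10, 1995 through July 28, 1995 inclusive is 19 days; tolling adds 19 days: October 13, 1995 + 19 days = November 1, 1995.
November 1, 1995 is a Wednesday and not a state holiday, so no extension applies.
The deadline is November 1, 1995; from November 1, 1995 to November 13, 1995 is 12 days.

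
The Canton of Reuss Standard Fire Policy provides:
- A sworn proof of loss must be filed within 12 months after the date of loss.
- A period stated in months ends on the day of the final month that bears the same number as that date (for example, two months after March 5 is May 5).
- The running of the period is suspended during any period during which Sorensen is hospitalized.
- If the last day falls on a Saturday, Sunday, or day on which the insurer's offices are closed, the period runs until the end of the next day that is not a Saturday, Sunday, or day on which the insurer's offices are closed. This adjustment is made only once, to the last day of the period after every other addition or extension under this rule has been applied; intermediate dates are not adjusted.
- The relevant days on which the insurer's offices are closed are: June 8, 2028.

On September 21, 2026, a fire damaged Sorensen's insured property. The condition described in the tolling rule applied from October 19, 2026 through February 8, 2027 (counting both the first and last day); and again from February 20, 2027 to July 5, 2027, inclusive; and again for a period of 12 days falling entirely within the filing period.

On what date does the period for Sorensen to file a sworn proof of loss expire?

June 9, 2028

12 months after September 21, 2026 is September 21, 2027.
From October 19, 2026 through February 8, 2027 inclusive is 113 days; tolling adds 113 days: September 21, 2027 + 113 days = January 12, 2028.
From February 20, 2027 through July 5, 2027 inclusive is 136 days; tolling adds 136 days: January 12, 2028 + 136 days = May 27, 2028.
Tolling adds 12 days: May 27, 2028 + 12 days = June 8, 2028.
June 8, 2028 is a listed holiday. The next qualifying day is June 9, 2028.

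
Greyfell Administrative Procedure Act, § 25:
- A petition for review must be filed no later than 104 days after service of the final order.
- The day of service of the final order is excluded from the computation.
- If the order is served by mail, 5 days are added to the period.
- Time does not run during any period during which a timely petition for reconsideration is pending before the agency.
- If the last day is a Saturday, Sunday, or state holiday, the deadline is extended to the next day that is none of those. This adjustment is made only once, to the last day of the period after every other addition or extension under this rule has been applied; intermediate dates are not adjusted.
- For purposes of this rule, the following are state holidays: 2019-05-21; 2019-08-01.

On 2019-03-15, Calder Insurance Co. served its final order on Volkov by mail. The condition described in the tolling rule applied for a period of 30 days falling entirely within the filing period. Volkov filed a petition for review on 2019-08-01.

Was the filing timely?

Yes

104 days after 2019-03-15 is June 27, 2019.
Service was by mail, adding 5 days: June 27, 2019 + 5 days = July 2, 2019.
Tolling adds 30 days: July 2, 2019 + 30 days = August 1, 2019.
August 1, 2019 is a listed holiday. The next qualifying day is August 2, 2019.
The deadline is August 2, 2019; the filing on August 1, 2019 is on or before that date.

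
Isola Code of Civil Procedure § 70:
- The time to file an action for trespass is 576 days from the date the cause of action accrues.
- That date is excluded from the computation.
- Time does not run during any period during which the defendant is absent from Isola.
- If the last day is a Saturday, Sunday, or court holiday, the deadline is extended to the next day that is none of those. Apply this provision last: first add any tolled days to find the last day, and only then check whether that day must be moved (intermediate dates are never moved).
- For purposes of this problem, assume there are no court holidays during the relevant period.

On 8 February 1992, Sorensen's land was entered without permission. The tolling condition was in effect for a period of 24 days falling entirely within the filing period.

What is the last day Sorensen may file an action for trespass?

September 30, 1993

576 days after 8 February 1992 is September 6, 1993.
Tolling adds 24 days: September 6, 1993 + 24 days = September 30, 1993.
September 30, 1993 is a Thursday and not a court holiday, so no extension applies.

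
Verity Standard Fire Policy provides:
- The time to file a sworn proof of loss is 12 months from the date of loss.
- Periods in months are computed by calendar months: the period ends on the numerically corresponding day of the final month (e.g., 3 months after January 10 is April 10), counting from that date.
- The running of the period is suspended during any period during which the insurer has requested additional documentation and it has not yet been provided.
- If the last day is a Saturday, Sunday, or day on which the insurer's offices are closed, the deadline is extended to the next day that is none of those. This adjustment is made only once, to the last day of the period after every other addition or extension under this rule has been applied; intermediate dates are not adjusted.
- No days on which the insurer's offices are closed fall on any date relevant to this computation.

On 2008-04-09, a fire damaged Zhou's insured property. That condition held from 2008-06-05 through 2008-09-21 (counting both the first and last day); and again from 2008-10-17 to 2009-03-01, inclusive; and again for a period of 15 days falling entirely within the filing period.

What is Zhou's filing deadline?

December 25, 2009

12 months after 2008-04-09 is April 9, 2009.
From June 5, 2008 through September 21, 2008 inclusive is 109 days; tolling adds 109 days: April 9, 2009 + 109 days = July 27, 2009.
From October 17, 2008 through March 1, 2009 inclusive is 136 days; tolling adds 136 days: July 27, 2009 + 136 days = December 10, 2009.
Tolling adds 15 days: December 10, 2009 + 15 days = December 25, 2009.
December 25, 2009 is a Friday and not a day on which the insurer's offices are closed, so no extension applies.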